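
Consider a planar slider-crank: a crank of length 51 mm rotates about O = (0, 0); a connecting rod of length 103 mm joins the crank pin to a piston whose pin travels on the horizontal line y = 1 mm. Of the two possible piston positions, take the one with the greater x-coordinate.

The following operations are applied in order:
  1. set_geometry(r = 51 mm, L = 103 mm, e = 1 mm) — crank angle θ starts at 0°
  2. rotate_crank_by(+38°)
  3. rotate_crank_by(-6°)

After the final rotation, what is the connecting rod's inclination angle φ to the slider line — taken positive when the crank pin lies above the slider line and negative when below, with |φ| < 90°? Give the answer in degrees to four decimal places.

14.6361

set_geometry: r = 51 mm, L = 103 mm, e = 1 mm; θ ← 0°
rotate_crank_by(+38°): θ ← 0° +38° = 38°
rotate_crank_by(-6°): θ ← 38° -6° = 32°
crank pin P = (r cos θ, r sin θ) = (43.250453, 27.025882)
h = r sin θ − e = 27.025882 − 1 = 26.025882
sin φ = h / L = 26.025882 / 103 = 0.25267847
φ = arcsin(0.25267847) = 14.636067°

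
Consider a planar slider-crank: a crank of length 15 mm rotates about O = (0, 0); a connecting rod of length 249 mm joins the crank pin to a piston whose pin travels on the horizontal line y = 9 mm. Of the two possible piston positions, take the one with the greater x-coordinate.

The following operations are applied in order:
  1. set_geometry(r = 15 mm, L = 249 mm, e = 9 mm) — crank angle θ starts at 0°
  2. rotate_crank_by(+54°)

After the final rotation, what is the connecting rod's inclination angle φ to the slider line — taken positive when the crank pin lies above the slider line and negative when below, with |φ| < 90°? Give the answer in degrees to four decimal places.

set_geometry: r = 15 mm, L = 249 mm, e = 9 mm; θ ← 0°
rotate_crank_by(+54°): θ ← 0° +54° = 54°
crank pin P = (r cos θ, r sin θ) = (8.816779, 12.135255)
h = r sin θ − e = 12.135255 − 9 = 3.135255
sin φ = h / L = 3.135255 / 249 = 0.01259139
φ = arcsin(0.01259139) = 0.721452°

0.7215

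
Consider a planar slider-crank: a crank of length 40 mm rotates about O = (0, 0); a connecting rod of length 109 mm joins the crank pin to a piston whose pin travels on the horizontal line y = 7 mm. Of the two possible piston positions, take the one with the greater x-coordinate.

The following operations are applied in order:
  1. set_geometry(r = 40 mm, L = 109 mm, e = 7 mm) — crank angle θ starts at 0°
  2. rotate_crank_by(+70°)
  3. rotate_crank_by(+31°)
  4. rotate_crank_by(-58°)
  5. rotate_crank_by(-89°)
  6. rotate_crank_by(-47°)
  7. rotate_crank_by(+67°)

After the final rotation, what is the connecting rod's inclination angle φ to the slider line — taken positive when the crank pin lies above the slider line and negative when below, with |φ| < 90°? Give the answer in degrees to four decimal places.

-13.0082

set_geometry: r = 40 mm, L = 109 mm, e = 7 mm; θ ← 0°
rotate_crank_by(+70°): θ ← 0° +70° = 70°
rotate_crank_by(+31°): θ ← 70° +31° = 101°
rotate_crank_by(-58°): θ ← 101° -58° = 43°
rotate_crank_by(-89°): θ ← 43° -89° = -46°
rotate_crank_by(-47°): θ ← -46° -47° = -93°
rotate_crank_by(+67°): θ ← -93° +67° = -26°
crank pin P = (r cos θ, r sin θ) = (35.951762, -17.534846)
h = r sin θ − e = -17.534846 − 7 = -24.534846
sin φ = h / L = -24.534846 / 109 = -0.22509033
φ = arcsin(-0.22509033) = -13.008190°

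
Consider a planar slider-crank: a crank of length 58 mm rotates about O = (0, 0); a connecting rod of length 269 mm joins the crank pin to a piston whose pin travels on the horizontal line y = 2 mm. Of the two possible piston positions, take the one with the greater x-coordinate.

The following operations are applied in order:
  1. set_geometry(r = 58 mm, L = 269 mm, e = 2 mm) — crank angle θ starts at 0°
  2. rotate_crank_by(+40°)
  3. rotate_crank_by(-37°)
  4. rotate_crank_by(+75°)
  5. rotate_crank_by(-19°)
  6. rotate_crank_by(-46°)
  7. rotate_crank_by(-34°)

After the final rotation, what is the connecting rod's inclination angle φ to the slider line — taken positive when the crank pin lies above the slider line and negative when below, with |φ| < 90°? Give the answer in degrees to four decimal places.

-4.8590

set_geometry: r = 58 mm, L = 269 mm, e = 2 mm; θ ← 0°
rotate_crank_by(+40°): θ ← 0° +40° = 40°
rotate_crank_by(-37°): θ ← 40° -37° = 3°
rotate_crank_by(+75°): θ ← 3° +75° = 78°
rotate_crank_by(-19°): θ ← 78° -19° = 59°
rotate_crank_by(-46°): θ ← 59° -46° = 13°
rotate_crank_by(-34°): θ ← 13° -34° = -21°
crank pin P = (r cos θ, r sin θ) = (54.147665, -20.785341)
h = r sin θ − e = -20.785341 − 2 = -22.785341
sin φ = h / L = -22.785341 / 269 = -0.08470387
φ = arcsin(-0.08470387) = -4.858996°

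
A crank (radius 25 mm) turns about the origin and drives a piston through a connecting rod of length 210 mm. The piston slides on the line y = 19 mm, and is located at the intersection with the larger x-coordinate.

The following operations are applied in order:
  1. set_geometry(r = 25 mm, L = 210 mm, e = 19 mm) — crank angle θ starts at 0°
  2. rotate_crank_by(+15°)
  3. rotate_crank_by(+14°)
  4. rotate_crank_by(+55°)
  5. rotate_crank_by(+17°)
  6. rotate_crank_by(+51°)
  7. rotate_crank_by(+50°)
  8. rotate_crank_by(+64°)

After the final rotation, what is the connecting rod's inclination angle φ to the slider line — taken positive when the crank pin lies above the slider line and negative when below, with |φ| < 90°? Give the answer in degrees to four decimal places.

set_geometry: r = 25 mm, L = 210 mm, e = 19 mm; θ ← 0°
rotate_crank_by(+15°): θ ← 0° +15° = 15°
rotate_crank_by(+14°): θ ← 15° +14° = 29°
rotate_crank_by(+55°): θ ← 29° +55° = 84°
rotate_crank_by(+17°): θ ← 84° +17° = 101°
rotate_crank_by(+51°): θ ← 101° +51° = 152°
rotate_crank_by(+50°): θ ← 152° +50° = 202°
rotate_crank_by(+64°): θ ← 202° +64° = 266°
crank pin P = (r cos θ, r sin θ) = (-1.743912, -24.939101)
h = r sin θ − e = -24.939101 − 19 = -43.939101
sin φ = h / L = -43.939101 / 210 = -0.20923382
φ = arcsin(-0.20923382) = -12.077456°

-12.0775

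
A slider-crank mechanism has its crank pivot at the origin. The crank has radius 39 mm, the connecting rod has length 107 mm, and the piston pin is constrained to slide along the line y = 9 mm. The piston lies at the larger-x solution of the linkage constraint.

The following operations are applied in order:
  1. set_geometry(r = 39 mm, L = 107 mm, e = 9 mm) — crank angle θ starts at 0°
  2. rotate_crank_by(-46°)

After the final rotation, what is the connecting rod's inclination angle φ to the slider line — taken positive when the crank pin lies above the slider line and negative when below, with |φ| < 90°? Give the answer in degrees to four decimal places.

-20.2613

set_geometry: r = 39 mm, L = 107 mm, e = 9 mm; θ ← 0°
rotate_crank_by(-46°): θ ← 0° -46° = -46°
crank pin P = (r cos θ, r sin θ) = (27.091676, -28.054252)
h = r sin θ − e = -28.054252 − 9 = -37.054252
sin φ = h / L = -37.054252 / 107 = -0.34630142
φ = arcsin(-0.34630142) = -20.261260°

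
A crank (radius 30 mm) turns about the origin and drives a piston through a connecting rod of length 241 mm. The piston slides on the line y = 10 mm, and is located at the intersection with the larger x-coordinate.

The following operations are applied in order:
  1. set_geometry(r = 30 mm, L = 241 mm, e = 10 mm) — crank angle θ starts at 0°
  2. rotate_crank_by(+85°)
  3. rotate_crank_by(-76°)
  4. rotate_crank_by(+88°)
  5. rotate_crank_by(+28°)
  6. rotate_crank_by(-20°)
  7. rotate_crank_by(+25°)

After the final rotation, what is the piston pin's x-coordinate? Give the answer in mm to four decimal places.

set_geometry: r = 30 mm, L = 241 mm, e = 10 mm; θ ← 0°
rotate_crank_by(+85°): θ ← 0° +85° = 85°
rotate_crank_by(-76°): θ ← 85° -76° = 9°
rotate_crank_by(+88°): θ ← 9° +88° = 97°
rotate_crank_by(+28°): θ ← 97° +28° = 125°
rotate_crank_by(-20°): θ ← 125° -20° = 105°
rotate_crank_by(+25°): θ ← 105° +25° = 130°
crank pin P = (r cos θ, r sin θ) = (-19.283628, 22.981333)
h = r sin θ − e = 22.981333 − 10 = 12.981333
x = r cos θ + √(L² − h²) = -19.283628 + √(58081.0 − 168.5150) = -19.283628 + 240.650130 = 221.366502

221.3665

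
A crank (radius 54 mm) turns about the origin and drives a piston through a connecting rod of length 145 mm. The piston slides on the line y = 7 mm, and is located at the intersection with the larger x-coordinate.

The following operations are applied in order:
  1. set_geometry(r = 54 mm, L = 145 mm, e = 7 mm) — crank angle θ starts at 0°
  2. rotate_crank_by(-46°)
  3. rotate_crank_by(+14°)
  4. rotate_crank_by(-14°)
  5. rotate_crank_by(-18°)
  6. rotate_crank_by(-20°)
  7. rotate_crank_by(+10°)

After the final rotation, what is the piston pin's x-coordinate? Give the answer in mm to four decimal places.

147.3791

set_geometry: r = 54 mm, L = 145 mm, e = 7 mm; θ ← 0°
rotate_crank_by(-46°): θ ← 0° -46° = -46°
rotate_crank_by(+14°): θ ← -46° +14° = -32°
rotate_crank_by(-14°): θ ← -32° -14° = -46°
rotate_crank_by(-18°): θ ← -46° -18° = -64°
rotate_crank_by(-20°): θ ← -64° -20° = -84°
rotate_crank_by(+10°): θ ← -84° +10° = -74°
crank pin P = (r cos θ, r sin θ) = (14.884417, -51.908132)
h = r sin θ − e = -51.908132 − 7 = -58.908132
x = r cos θ + √(L² − h²) = 14.884417 + √(21025.0 − 3470.1680) = 14.884417 + 132.494649 = 147.379066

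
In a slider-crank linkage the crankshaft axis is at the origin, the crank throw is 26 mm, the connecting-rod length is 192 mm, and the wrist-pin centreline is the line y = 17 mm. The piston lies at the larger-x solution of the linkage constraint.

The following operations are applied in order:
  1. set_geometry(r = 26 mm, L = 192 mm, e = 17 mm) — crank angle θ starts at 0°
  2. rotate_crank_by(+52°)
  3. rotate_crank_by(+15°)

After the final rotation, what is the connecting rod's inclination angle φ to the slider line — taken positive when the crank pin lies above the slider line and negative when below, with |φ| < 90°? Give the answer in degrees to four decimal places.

2.0694

set_geometry: r = 26 mm, L = 192 mm, e = 17 mm; θ ← 0°
rotate_crank_by(+52°): θ ← 0° +52° = 52°
rotate_crank_by(+15°): θ ← 52° +15° = 67°
crank pin P = (r cos θ, r sin θ) = (10.159009, 23.933126)
h = r sin θ − e = 23.933126 − 17 = 6.933126
sin φ = h / L = 6.933126 / 192 = 0.03611003
φ = arcsin(0.03611003) = 2.069402°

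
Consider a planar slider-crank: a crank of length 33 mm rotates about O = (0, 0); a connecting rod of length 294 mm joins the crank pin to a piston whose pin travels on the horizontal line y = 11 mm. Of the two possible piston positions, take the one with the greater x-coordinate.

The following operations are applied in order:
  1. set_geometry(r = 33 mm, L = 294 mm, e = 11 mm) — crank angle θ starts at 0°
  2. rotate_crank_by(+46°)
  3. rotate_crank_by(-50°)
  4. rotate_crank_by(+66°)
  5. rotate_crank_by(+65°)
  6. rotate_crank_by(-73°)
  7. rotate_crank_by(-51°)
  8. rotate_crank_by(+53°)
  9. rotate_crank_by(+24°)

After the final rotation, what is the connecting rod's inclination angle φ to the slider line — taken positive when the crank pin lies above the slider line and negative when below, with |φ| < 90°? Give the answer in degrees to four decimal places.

4.1935

set_geometry: r = 33 mm, L = 294 mm, e = 11 mm; θ ← 0°
rotate_crank_by(+46°): θ ← 0° +46° = 46°
rotate_crank_by(-50°): θ ← 46° -50° = -4°
rotate_crank_by(+66°): θ ← -4° +66° = 62°
rotate_crank_by(+65°): θ ← 62° +65° = 127°
rotate_crank_by(-73°): θ ← 127° -73° = 54°
rotate_crank_by(-51°): θ ← 54° -51° = 3°
rotate_crank_by(+53°): θ ← 3° +53° = 56°
rotate_crank_by(+24°): θ ← 56° +24° = 80°
crank pin P = (r cos θ, r sin θ) = (5.730390, 32.498656)
h = r sin θ − e = 32.498656 − 11 = 21.498656
sin φ = h / L = 21.498656 / 294 = 0.07312468
φ = arcsin(0.07312468) = 4.193478°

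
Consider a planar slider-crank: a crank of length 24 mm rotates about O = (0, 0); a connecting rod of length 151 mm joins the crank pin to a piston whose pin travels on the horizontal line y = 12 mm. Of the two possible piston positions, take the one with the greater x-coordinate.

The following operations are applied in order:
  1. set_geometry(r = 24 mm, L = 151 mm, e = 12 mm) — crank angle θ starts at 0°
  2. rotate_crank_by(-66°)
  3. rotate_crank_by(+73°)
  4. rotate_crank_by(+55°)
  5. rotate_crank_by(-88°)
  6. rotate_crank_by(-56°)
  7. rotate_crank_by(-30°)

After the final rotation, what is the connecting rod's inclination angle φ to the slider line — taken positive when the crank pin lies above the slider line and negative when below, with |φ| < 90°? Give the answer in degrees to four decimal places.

-13.1109

set_geometry: r = 24 mm, L = 151 mm, e = 12 mm; θ ← 0°
rotate_crank_by(-66°): θ ← 0° -66° = -66°
rotate_crank_by(+73°): θ ← -66° +73° = 7°
rotate_crank_by(+55°): θ ← 7° +55° = 62°
rotate_crank_by(-88°): θ ← 62° -88° = -26°
rotate_crank_by(-56°): θ ← -26° -56° = -82°
rotate_crank_by(-30°): θ ← -82° -30° = -112°
crank pin P = (r cos θ, r sin θ) = (-8.990558, -22.252413)
h = r sin θ − e = -22.252413 − 12 = -34.252413
sin φ = h / L = -34.252413 / 151 = -0.22683717
φ = arcsin(-0.22683717) = -13.110934°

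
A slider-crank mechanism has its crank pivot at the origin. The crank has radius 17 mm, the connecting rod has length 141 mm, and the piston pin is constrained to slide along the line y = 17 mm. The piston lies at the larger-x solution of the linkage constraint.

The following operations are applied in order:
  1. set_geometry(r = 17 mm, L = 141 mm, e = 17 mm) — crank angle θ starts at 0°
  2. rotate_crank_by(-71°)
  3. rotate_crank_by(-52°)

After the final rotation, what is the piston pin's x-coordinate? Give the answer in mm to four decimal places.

set_geometry: r = 17 mm, L = 141 mm, e = 17 mm; θ ← 0°
rotate_crank_by(-71°): θ ← 0° -71° = -71°
rotate_crank_by(-52°): θ ← -71° -52° = -123°
crank pin P = (r cos θ, r sin θ) = (-9.258864, -14.257400)
h = r sin θ − e = -14.257400 − 17 = -31.257400
x = r cos θ + √(L² − h²) = -9.258864 + √(19881.0 − 977.0250) = -9.258864 + 137.491727 = 128.232863

128.2329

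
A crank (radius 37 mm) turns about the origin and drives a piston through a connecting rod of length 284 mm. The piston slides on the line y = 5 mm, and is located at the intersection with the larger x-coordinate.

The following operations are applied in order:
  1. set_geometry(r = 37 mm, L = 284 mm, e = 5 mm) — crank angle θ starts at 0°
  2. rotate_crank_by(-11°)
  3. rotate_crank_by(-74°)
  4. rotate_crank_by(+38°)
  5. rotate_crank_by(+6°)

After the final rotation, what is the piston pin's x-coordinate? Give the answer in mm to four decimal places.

set_geometry: r = 37 mm, L = 284 mm, e = 5 mm; θ ← 0°
rotate_crank_by(-11°): θ ← 0° -11° = -11°
rotate_crank_by(-74°): θ ← -11° -74° = -85°
rotate_crank_by(+38°): θ ← -85° +38° = -47°
rotate_crank_by(+6°): θ ← -47° +6° = -41°
crank pin P = (r cos θ, r sin θ) = (27.924254, -24.274184)
h = r sin θ − e = -24.274184 − 5 = -29.274184
x = r cos θ + √(L² − h²) = 27.924254 + √(80656.0 − 856.9779) = 27.924254 + 282.487207 = 310.411462

310.4115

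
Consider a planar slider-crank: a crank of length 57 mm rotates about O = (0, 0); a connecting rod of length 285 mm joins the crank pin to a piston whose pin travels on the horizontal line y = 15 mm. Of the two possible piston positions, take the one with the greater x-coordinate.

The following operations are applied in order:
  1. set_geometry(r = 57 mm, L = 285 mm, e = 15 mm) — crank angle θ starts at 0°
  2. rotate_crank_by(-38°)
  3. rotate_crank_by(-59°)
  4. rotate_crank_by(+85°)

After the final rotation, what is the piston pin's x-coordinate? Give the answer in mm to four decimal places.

set_geometry: r = 57 mm, L = 285 mm, e = 15 mm; θ ← 0°
rotate_crank_by(-38°): θ ← 0° -38° = -38°
rotate_crank_by(-59°): θ ← -38° -59° = -97°
rotate_crank_by(+85°): θ ← -97° +85° = -12°
crank pin P = (r cos θ, r sin θ) = (55.754413, -11.850966)
h = r sin θ − e = -11.850966 − 15 = -26.850966
x = r cos θ + √(L² − h²) = 55.754413 + √(81225.0 − 720.9744) = 55.754413 + 283.732313 = 339.486727

339.4867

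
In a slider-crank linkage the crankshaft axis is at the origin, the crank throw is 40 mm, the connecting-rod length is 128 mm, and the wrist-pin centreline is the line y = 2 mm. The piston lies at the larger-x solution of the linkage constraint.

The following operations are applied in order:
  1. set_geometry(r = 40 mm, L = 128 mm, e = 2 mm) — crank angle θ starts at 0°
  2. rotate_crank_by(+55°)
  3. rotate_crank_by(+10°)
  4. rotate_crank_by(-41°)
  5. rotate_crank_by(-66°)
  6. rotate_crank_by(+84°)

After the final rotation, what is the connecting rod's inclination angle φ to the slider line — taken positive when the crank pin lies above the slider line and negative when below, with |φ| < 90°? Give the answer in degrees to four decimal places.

set_geometry: r = 40 mm, L = 128 mm, e = 2 mm; θ ← 0°
rotate_crank_by(+55°): θ ← 0° +55° = 55°
rotate_crank_by(+10°): θ ← 55° +10° = 65°
rotate_crank_by(-41°): θ ← 65° -41° = 24°
rotate_crank_by(-66°): θ ← 24° -66° = -42°
rotate_crank_by(+84°): θ ← -42° +84° = 42°
crank pin P = (r cos θ, r sin θ) = (29.725793, 26.765224)
h = r sin θ − e = 26.765224 − 2 = 24.765224
sin φ = h / L = 24.765224 / 128 = 0.19347831
φ = arcsin(0.19347831) = 11.155845°

11.1558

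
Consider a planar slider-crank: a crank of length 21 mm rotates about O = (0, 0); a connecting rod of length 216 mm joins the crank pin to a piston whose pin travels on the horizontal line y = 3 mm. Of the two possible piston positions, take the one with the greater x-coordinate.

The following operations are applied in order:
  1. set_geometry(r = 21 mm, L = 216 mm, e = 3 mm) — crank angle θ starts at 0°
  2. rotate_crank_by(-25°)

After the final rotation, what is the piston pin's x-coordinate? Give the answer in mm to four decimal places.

set_geometry: r = 21 mm, L = 216 mm, e = 3 mm; θ ← 0°
rotate_crank_by(-25°): θ ← 0° -25° = -25°
crank pin P = (r cos θ, r sin θ) = (19.032464, -8.874983)
h = r sin θ − e = -8.874983 − 3 = -11.874983
x = r cos θ + √(L² − h²) = 19.032464 + √(46656.0 − 141.0152) = 19.032464 + 215.673329 = 234.705792

234.7058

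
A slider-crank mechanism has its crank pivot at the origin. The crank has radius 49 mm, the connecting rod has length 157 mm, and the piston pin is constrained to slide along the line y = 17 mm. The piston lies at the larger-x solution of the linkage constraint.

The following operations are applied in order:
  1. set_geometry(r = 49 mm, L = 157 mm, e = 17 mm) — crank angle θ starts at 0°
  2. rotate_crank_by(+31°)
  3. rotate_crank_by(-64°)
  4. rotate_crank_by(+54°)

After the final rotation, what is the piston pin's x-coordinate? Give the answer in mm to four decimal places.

202.7444

set_geometry: r = 49 mm, L = 157 mm, e = 17 mm; θ ← 0°
rotate_crank_by(+31°): θ ← 0° +31° = 31°
rotate_crank_by(-64°): θ ← 31° -64° = -33°
rotate_crank_by(+54°): θ ← -33° +54° = 21°
crank pin P = (r cos θ, r sin θ) = (45.745441, 17.560030)
h = r sin θ − e = 17.560030 − 17 = 0.560030
x = r cos θ + √(L² − h²) = 45.745441 + √(24649.0 − 0.3136) = 45.745441 + 156.999001 = 202.744442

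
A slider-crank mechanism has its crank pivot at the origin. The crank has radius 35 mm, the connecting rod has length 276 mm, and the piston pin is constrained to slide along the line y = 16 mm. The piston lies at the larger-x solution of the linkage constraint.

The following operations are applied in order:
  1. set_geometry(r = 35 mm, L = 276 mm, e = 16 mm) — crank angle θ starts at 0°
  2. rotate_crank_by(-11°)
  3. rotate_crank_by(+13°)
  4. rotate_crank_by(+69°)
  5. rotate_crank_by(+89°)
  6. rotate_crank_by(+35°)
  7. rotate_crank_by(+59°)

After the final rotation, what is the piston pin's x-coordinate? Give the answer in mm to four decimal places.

261.8512

set_geometry: r = 35 mm, L = 276 mm, e = 16 mm; θ ← 0°
rotate_crank_by(-11°): θ ← 0° -11° = -11°
rotate_crank_by(+13°): θ ← -11° +13° = 2°
rotate_crank_by(+69°): θ ← 2° +69° = 71°
rotate_crank_by(+89°): θ ← 71° +89° = 160°
rotate_crank_by(+35°): θ ← 160° +35° = 195°
rotate_crank_by(+59°): θ ← 195° +59° = 254°
crank pin P = (r cos θ, r sin θ) = (-9.647307, -33.644159)
h = r sin θ − e = -33.644159 − 16 = -49.644159
x = r cos θ + √(L² − h²) = -9.647307 + √(76176.0 − 2464.5426) = -9.647307 + 271.498540 = 261.851233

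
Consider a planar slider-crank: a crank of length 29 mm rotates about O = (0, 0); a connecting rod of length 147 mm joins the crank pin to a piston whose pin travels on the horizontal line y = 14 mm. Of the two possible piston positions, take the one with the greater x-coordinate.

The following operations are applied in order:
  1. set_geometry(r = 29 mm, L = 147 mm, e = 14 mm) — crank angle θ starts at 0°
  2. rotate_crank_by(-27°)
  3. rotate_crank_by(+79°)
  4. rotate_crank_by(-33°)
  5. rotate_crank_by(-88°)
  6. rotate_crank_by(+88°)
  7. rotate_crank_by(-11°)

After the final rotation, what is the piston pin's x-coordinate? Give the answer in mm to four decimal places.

set_geometry: r = 29 mm, L = 147 mm, e = 14 mm; θ ← 0°
rotate_crank_by(-27°): θ ← 0° -27° = -27°
rotate_crank_by(+79°): θ ← -27° +79° = 52°
rotate_crank_by(-33°): θ ← 52° -33° = 19°
rotate_crank_by(-88°): θ ← 19° -88° = -69°
rotate_crank_by(+88°): θ ← -69° +88° = 19°
rotate_crank_by(-11°): θ ← 19° -11° = 8°
crank pin P = (r cos θ, r sin θ) = (28.717774, 4.036020)
h = r sin θ − e = 4.036020 − 14 = -9.963980
x = r cos θ + √(L² − h²) = 28.717774 + √(21609.0 − 99.2809) = 28.717774 + 146.661921 = 175.379695

175.3797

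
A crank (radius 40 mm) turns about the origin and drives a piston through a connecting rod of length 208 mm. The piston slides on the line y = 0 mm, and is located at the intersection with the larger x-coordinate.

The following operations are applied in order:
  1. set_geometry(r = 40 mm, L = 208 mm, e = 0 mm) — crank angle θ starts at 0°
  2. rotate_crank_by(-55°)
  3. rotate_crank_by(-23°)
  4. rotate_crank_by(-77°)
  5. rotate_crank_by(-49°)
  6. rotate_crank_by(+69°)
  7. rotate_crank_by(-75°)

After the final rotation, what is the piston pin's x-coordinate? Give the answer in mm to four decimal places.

172.3952

set_geometry: r = 40 mm, L = 208 mm, e = 0 mm; θ ← 0°
rotate_crank_by(-55°): θ ← 0° -55° = -55°
rotate_crank_by(-23°): θ ← -55° -23° = -78°
rotate_crank_by(-77°): θ ← -78° -77° = -155°
rotate_crank_by(-49°): θ ← -155° -49° = -204°
rotate_crank_by(+69°): θ ← -204° +69° = -135°
rotate_crank_by(-75°): θ ← -135° -75° = -210°
crank pin P = (r cos θ, r sin θ) = (-34.641016, 20.000000)
h = r sin θ − e = 20.000000 − 0 = 20.000000
x = r cos θ + √(L² − h²) = -34.641016 + √(43264.0 − 400.0000) = -34.641016 + 207.036229 = 172.395213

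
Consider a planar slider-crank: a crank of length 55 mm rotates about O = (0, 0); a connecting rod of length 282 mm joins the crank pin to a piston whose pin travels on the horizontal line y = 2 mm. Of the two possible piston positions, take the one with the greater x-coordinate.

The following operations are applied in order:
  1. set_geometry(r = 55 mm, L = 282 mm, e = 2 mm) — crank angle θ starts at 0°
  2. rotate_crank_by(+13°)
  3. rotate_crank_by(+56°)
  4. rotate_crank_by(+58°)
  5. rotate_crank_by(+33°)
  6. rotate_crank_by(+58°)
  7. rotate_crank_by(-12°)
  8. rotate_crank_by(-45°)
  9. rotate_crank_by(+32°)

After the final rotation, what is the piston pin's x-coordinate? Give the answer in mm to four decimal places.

set_geometry: r = 55 mm, L = 282 mm, e = 2 mm; θ ← 0°
rotate_crank_by(+13°): θ ← 0° +13° = 13°
rotate_crank_by(+56°): θ ← 13° +56° = 69°
rotate_crank_by(+58°): θ ← 69° +58° = 127°
rotate_crank_by(+33°): θ ← 127° +33° = 160°
rotate_crank_by(+58°): θ ← 160° +58° = 218°
rotate_crank_by(-12°): θ ← 218° -12° = 206°
rotate_crank_by(-45°): θ ← 206° -45° = 161°
rotate_crank_by(+32°): θ ← 161° +32° = 193°
crank pin P = (r cos θ, r sin θ) = (-53.590354, -12.372308)
h = r sin θ − e = -12.372308 − 2 = -14.372308
x = r cos θ + √(L² − h²) = -53.590354 + √(79524.0 − 206.5632) = -53.590354 + 281.633515 = 228.043161

228.0432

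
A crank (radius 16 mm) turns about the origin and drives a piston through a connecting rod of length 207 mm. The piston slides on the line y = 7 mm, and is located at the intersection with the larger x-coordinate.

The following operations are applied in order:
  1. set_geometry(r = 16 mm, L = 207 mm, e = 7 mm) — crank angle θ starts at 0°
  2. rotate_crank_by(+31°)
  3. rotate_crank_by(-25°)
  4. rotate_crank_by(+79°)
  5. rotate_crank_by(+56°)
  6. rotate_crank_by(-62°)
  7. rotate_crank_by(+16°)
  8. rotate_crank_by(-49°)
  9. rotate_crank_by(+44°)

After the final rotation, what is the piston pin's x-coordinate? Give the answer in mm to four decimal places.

set_geometry: r = 16 mm, L = 207 mm, e = 7 mm; θ ← 0°
rotate_crank_by(+31°): θ ← 0° +31° = 31°
rotate_crank_by(-25°): θ ← 31° -25° = 6°
rotate_crank_by(+79°): θ ← 6° +79° = 85°
rotate_crank_by(+56°): θ ← 85° +56° = 141°
rotate_crank_by(-62°): θ ← 141° -62° = 79°
rotate_crank_by(+16°): θ ← 79° +16° = 95°
rotate_crank_by(-49°): θ ← 95° -49° = 46°
rotate_crank_by(+44°): θ ← 46° +44° = 90°
crank pin P = (r cos θ, r sin θ) = (0.000000, 16.000000)
h = r sin θ − e = 16.000000 − 7 = 9.000000
x = r cos θ + √(L² − h²) = 0.000000 + √(42849.0 − 81.0000) = 0.000000 + 206.804255 = 206.804255

206.8043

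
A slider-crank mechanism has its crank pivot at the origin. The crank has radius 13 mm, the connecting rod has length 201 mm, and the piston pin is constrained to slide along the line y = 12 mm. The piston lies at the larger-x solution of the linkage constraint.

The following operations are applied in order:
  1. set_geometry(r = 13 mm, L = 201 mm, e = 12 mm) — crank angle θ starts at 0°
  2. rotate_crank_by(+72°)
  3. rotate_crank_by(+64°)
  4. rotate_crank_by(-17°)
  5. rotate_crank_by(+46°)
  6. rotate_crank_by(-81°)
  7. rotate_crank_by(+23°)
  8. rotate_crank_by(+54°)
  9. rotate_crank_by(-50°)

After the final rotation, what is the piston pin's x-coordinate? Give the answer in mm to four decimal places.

196.3412

set_geometry: r = 13 mm, L = 201 mm, e = 12 mm; θ ← 0°
rotate_crank_by(+72°): θ ← 0° +72° = 72°
rotate_crank_by(+64°): θ ← 72° +64° = 136°
rotate_crank_by(-17°): θ ← 136° -17° = 119°
rotate_crank_by(+46°): θ ← 119° +46° = 165°
rotate_crank_by(-81°): θ ← 165° -81° = 84°
rotate_crank_by(+23°): θ ← 84° +23° = 107°
rotate_crank_by(+54°): θ ← 107° +54° = 161°
rotate_crank_by(-50°): θ ← 161° -50° = 111°
crank pin P = (r cos θ, r sin θ) = (-4.658783, 12.136546)
h = r sin θ − e = 12.136546 − 12 = 0.136546
x = r cos θ + √(L² − h²) = -4.658783 + √(40401.0 − 0.0186) = -4.658783 + 200.999954 = 196.341170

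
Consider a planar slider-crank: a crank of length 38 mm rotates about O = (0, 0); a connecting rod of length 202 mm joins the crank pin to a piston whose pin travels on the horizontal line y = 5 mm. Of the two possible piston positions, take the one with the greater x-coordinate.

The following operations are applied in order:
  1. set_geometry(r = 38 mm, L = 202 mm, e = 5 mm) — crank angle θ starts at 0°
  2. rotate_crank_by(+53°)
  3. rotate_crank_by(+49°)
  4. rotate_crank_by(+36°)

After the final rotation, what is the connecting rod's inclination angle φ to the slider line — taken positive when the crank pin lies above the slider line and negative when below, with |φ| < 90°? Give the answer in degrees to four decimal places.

set_geometry: r = 38 mm, L = 202 mm, e = 5 mm; θ ← 0°
rotate_crank_by(+53°): θ ← 0° +53° = 53°
rotate_crank_by(+49°): θ ← 53° +49° = 102°
rotate_crank_by(+36°): θ ← 102° +36° = 138°
crank pin P = (r cos θ, r sin θ) = (-28.239503, 25.426963)
h = r sin θ − e = 25.426963 − 5 = 20.426963
sin φ = h / L = 20.426963 / 202 = 0.10112358
φ = arcsin(0.10112358) = 5.803875°

5.8039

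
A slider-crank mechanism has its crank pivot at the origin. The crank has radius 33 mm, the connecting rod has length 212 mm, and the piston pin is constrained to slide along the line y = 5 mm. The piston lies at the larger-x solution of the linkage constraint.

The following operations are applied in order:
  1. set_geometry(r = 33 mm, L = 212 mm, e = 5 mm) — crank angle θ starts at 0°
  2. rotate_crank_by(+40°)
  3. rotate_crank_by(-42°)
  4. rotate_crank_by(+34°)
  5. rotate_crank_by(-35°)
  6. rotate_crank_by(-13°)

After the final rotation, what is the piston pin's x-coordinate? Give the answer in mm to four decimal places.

set_geometry: r = 33 mm, L = 212 mm, e = 5 mm; θ ← 0°
rotate_crank_by(+40°): θ ← 0° +40° = 40°
rotate_crank_by(-42°): θ ← 40° -42° = -2°
rotate_crank_by(+34°): θ ← -2° +34° = 32°
rotate_crank_by(-35°): θ ← 32° -35° = -3°
rotate_crank_by(-13°): θ ← -3° -13° = -16°
crank pin P = (r cos θ, r sin θ) = (31.721636, -9.096033)
h = r sin θ − e = -9.096033 − 5 = -14.096033
x = r cos θ + √(L² − h²) = 31.721636 + √(44944.0 − 198.6981) = 31.721636 + 211.530853 = 243.252489

243.2525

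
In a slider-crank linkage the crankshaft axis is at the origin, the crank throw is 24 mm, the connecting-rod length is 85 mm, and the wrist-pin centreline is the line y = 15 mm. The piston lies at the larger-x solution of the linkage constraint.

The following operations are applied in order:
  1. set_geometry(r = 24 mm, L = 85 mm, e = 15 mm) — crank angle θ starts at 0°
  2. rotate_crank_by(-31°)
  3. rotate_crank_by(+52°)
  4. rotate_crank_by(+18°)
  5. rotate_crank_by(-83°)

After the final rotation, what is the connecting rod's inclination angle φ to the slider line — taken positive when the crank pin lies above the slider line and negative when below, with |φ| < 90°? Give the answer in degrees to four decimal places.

-21.8766

set_geometry: r = 24 mm, L = 85 mm, e = 15 mm; θ ← 0°
rotate_crank_by(-31°): θ ← 0° -31° = -31°
rotate_crank_by(+52°): θ ← -31° +52° = 21°
rotate_crank_by(+18°): θ ← 21° +18° = 39°
rotate_crank_by(-83°): θ ← 39° -83° = -44°
crank pin P = (r cos θ, r sin θ) = (17.264155, -16.671801)
h = r sin θ − e = -16.671801 − 15 = -31.671801
sin φ = h / L = -31.671801 / 85 = -0.37260942
φ = arcsin(-0.37260942) = -21.876637°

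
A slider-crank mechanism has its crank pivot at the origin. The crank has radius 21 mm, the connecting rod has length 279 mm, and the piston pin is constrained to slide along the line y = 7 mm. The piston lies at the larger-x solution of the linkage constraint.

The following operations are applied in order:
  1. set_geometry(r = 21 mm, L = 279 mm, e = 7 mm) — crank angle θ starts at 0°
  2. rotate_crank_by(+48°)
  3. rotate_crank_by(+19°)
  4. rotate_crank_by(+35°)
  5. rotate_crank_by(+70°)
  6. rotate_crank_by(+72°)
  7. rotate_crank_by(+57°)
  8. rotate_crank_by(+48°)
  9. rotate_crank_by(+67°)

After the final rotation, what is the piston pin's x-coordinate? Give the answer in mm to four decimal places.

290.5488

set_geometry: r = 21 mm, L = 279 mm, e = 7 mm; θ ← 0°
rotate_crank_by(+48°): θ ← 0° +48° = 48°
rotate_crank_by(+19°): θ ← 48° +19° = 67°
rotate_crank_by(+35°): θ ← 67° +35° = 102°
rotate_crank_by(+70°): θ ← 102° +70° = 172°
rotate_crank_by(+72°): θ ← 172° +72° = 244°
rotate_crank_by(+57°): θ ← 244° +57° = 301°
rotate_crank_by(+48°): θ ← 301° +48° = 349°
rotate_crank_by(+67°): θ ← 349° +67° = 416°
crank pin P = (r cos θ, r sin θ) = (11.743051, 17.409789)
h = r sin θ − e = 17.409789 − 7 = 10.409789
x = r cos θ + √(L² − h²) = 11.743051 + √(77841.0 − 108.3637) = 11.743051 + 278.805732 = 290.548783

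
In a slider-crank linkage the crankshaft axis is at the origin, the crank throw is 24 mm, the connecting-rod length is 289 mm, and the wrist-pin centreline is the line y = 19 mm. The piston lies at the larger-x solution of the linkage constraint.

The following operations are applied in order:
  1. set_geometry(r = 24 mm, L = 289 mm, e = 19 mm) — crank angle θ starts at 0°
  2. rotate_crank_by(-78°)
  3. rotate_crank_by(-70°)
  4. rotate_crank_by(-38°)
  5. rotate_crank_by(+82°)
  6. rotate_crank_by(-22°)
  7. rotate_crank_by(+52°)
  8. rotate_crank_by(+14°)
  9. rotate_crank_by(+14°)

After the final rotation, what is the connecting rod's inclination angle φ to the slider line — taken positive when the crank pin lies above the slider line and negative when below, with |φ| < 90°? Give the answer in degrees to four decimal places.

-7.2086

set_geometry: r = 24 mm, L = 289 mm, e = 19 mm; θ ← 0°
rotate_crank_by(-78°): θ ← 0° -78° = -78°
rotate_crank_by(-70°): θ ← -78° -70° = -148°
rotate_crank_by(-38°): θ ← -148° -38° = -186°
rotate_crank_by(+82°): θ ← -186° +82° = -104°
rotate_crank_by(-22°): θ ← -104° -22° = -126°
rotate_crank_by(+52°): θ ← -126° +52° = -74°
rotate_crank_by(+14°): θ ← -74° +14° = -60°
rotate_crank_by(+14°): θ ← -60° +14° = -46°
crank pin P = (r cos θ, r sin θ) = (16.671801, -17.264155)
h = r sin θ − e = -17.264155 − 19 = -36.264155
sin φ = h / L = -36.264155 / 289 = -0.12548151
φ = arcsin(-0.12548151) = -7.208563°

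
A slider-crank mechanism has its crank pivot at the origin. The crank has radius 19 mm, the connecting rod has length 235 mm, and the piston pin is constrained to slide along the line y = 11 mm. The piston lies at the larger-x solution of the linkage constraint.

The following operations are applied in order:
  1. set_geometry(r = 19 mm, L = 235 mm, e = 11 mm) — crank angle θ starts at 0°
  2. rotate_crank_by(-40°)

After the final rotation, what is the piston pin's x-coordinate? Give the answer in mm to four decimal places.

248.4056

set_geometry: r = 19 mm, L = 235 mm, e = 11 mm; θ ← 0°
rotate_crank_by(-40°): θ ← 0° -40° = -40°
crank pin P = (r cos θ, r sin θ) = (14.554844, -12.212965)
h = r sin θ − e = -12.212965 − 11 = -23.212965
x = r cos θ + √(L² − h²) = 14.554844 + √(55225.0 − 538.8417) = 14.554844 + 233.850718 = 248.405562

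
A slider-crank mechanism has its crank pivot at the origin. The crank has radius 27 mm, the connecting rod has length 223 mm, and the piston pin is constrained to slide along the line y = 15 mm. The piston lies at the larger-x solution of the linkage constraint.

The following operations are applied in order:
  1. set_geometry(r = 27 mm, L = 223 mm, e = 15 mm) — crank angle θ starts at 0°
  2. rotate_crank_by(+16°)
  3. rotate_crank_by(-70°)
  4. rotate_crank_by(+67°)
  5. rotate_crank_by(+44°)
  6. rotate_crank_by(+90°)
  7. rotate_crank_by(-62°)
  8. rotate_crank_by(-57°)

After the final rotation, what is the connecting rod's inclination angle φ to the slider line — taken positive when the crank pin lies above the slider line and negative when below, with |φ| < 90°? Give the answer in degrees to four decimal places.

-0.5972

set_geometry: r = 27 mm, L = 223 mm, e = 15 mm; θ ← 0°
rotate_crank_by(+16°): θ ← 0° +16° = 16°
rotate_crank_by(-70°): θ ← 16° -70° = -54°
rotate_crank_by(+67°): θ ← -54° +67° = 13°
rotate_crank_by(+44°): θ ← 13° +44° = 57°
rotate_crank_by(+90°): θ ← 57° +90° = 147°
rotate_crank_by(-62°): θ ← 147° -62° = 85°
rotate_crank_by(-57°): θ ← 85° -57° = 28°
crank pin P = (r cos θ, r sin θ) = (23.839585, 12.675732)
h = r sin θ − e = 12.675732 − 15 = -2.324268
sin φ = h / L = -2.324268 / 223 = -0.01042273
φ = arcsin(-0.01042273) = -0.597189°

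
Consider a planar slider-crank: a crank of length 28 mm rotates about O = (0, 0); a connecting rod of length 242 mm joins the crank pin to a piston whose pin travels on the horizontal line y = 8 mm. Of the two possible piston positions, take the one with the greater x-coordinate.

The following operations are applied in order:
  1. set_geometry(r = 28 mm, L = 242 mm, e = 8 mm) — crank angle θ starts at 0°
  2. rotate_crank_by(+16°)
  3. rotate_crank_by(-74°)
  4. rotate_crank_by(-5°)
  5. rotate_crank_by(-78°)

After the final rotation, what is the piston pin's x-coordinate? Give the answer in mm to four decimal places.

218.8798

set_geometry: r = 28 mm, L = 242 mm, e = 8 mm; θ ← 0°
rotate_crank_by(+16°): θ ← 0° +16° = 16°
rotate_crank_by(-74°): θ ← 16° -74° = -58°
rotate_crank_by(-5°): θ ← -58° -5° = -63°
rotate_crank_by(-78°): θ ← -63° -78° = -141°
crank pin P = (r cos θ, r sin θ) = (-21.760087, -17.620971)
h = r sin θ − e = -17.620971 − 8 = -25.620971
x = r cos θ + √(L² − h²) = -21.760087 + √(58564.0 − 656.4342) = -21.760087 + 240.639909 = 218.879822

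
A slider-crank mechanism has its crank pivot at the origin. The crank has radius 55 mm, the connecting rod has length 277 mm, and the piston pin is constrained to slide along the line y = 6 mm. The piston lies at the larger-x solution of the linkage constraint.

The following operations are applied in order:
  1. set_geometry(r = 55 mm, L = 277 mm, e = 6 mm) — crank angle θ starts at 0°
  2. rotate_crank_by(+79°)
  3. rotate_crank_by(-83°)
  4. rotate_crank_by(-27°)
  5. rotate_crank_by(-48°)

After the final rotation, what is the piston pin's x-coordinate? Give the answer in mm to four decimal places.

280.9206

set_geometry: r = 55 mm, L = 277 mm, e = 6 mm; θ ← 0°
rotate_crank_by(+79°): θ ← 0° +79° = 79°
rotate_crank_by(-83°): θ ← 79° -83° = -4°
rotate_crank_by(-27°): θ ← -4° -27° = -31°
rotate_crank_by(-48°): θ ← -31° -48° = -79°
crank pin P = (r cos θ, r sin θ) = (10.494495, -53.989495)
h = r sin θ − e = -53.989495 − 6 = -59.989495
x = r cos θ + √(L² − h²) = 10.494495 + √(76729.0 − 3598.7395) = 10.494495 + 270.426072 = 280.920567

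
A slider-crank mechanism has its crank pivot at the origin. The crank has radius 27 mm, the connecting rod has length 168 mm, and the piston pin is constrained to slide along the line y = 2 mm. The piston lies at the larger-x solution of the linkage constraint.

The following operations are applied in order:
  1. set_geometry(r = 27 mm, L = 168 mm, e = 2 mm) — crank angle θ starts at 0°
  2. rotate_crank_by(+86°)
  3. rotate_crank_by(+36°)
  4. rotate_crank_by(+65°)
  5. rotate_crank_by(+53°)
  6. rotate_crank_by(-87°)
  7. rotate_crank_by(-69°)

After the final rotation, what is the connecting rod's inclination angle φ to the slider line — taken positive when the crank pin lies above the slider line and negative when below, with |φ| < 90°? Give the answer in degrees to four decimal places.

8.5069

set_geometry: r = 27 mm, L = 168 mm, e = 2 mm; θ ← 0°
rotate_crank_by(+86°): θ ← 0° +86° = 86°
rotate_crank_by(+36°): θ ← 86° +36° = 122°
rotate_crank_by(+65°): θ ← 122° +65° = 187°
rotate_crank_by(+53°): θ ← 187° +53° = 240°
rotate_crank_by(-87°): θ ← 240° -87° = 153°
rotate_crank_by(-69°): θ ← 153° -69° = 84°
crank pin P = (r cos θ, r sin θ) = (2.822269, 26.852091)
h = r sin θ − e = 26.852091 − 2 = 24.852091
sin φ = h / L = 24.852091 / 168 = 0.14792911
φ = arcsin(0.14792911) = 8.506935°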